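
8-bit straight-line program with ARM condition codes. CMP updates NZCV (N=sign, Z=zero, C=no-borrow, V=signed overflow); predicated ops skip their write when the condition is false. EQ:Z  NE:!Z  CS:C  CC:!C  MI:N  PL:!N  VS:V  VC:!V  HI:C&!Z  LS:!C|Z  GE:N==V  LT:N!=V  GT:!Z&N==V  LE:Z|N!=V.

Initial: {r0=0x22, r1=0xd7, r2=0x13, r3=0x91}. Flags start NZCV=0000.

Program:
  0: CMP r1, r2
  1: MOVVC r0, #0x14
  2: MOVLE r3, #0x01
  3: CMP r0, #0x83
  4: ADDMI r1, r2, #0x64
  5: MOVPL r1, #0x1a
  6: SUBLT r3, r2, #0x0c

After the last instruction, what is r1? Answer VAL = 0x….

[0] flags=1010 → (cmp)
[1] flags=1010 VC?T → r0=0x14
[2] flags=1010 LE?T → r3=0x01
[3] flags=1001 → (cmp)
[4] flags=1001 MI?T → r1=0x77
[5] flags=1001 PL?F → skip
[6] flags=1001 LT?F → skip

VAL = 0x77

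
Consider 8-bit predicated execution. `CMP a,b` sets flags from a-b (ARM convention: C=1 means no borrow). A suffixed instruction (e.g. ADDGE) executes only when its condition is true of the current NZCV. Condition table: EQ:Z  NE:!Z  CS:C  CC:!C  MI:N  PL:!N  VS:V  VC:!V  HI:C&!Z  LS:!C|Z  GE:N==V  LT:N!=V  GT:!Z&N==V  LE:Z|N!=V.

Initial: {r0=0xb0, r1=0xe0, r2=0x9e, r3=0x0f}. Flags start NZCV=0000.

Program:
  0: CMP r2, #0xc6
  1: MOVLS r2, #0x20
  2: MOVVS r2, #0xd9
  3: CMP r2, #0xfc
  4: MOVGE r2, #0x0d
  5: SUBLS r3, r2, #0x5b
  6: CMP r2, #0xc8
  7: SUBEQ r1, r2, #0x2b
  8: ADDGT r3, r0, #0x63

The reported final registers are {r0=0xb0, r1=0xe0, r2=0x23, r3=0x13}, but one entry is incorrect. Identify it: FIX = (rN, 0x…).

FIX = (r2, 0x0d)

[0] flags=1000 → (cmp)
[1] flags=1000 LS?T → r2=0x20
[2] flags=1000 VS?F → skip
[3] flags=0000 → (cmp)
[4] flags=0000 GE?T → r2=0x0d
[5] flags=0000 LS?T → r3=0xb2
[6] flags=0000 → (cmp)
[7] flags=0000 EQ?F → skip
[8] flags=0000 GT?T → r3=0x13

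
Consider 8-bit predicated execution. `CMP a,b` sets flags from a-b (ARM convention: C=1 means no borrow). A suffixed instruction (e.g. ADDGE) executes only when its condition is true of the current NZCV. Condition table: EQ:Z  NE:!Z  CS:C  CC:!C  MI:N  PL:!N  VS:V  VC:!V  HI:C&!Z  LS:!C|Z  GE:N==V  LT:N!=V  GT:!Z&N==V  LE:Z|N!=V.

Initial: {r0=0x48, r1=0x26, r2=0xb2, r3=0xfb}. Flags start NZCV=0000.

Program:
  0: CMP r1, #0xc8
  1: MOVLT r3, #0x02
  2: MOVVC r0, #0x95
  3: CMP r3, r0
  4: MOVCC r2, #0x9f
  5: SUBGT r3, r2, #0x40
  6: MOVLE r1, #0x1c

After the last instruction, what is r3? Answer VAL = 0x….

VAL = 0x72

[0] flags=0000 → (cmp)
[1] flags=0000 LT?F → skip
[2] flags=0000 VC?T → r0=0x95
[3] flags=0010 → (cmp)
[4] flags=0010 CC?F → skip
[5] flags=0010 GT?T → r3=0x72
[6] flags=0010 LE?F → skip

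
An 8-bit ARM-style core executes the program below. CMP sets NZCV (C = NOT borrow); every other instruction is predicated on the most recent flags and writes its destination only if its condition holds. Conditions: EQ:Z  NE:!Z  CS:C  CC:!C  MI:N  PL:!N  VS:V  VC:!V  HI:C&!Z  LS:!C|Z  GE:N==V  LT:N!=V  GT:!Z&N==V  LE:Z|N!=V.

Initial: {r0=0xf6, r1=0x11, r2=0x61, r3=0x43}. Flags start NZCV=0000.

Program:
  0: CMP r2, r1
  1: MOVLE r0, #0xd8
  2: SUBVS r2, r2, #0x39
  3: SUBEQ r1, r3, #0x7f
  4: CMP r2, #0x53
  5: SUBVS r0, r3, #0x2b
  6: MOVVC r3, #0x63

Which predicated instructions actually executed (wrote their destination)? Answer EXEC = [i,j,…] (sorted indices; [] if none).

0: ✓ CMP  NZCV=0010
1: · MOVLE
2: · SUBVS
3: · SUBEQ
4: ✓ CMP  NZCV=0010
5: · SUBVS
6: ✓ MOVVC  r3←0x63

EXEC = [6]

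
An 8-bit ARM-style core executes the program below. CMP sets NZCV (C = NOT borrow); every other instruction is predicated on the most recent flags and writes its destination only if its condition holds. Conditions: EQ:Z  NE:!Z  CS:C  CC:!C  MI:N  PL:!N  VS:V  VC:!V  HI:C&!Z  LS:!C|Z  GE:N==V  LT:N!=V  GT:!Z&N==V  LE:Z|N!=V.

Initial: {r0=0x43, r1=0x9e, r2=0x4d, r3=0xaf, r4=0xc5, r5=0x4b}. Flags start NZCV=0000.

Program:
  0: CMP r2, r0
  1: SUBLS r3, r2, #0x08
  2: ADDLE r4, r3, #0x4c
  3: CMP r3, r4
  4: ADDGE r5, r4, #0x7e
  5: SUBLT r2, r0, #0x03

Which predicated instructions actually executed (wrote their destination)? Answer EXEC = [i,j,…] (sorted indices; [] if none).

EXEC = [5]

[0] flags=0010 → (cmp)
[1] flags=0010 LS?F → skip
[2] flags=0010 LE?F → skip
[3] flags=1000 → (cmp)
[4] flags=1000 GE?F → skip
[5] flags=1000 LT?T → r2=0x40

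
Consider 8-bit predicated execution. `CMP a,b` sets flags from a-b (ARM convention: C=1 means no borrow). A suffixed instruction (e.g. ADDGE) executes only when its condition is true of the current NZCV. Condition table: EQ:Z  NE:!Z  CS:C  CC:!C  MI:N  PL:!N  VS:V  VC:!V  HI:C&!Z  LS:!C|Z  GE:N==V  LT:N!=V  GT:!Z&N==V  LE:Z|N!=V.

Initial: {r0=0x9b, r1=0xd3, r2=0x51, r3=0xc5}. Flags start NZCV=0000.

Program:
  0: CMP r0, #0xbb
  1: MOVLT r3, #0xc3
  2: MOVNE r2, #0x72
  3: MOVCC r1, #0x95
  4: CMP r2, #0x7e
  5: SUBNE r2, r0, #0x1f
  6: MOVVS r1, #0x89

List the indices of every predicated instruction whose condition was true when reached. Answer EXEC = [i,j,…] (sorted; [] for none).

EXEC = [1,2,3,5]

[0] flags=1000 → (cmp)
[1] flags=1000 LT?T → r3=0xc3
[2] flags=1000 NE?T → r2=0x72
[3] flags=1000 CC?T → r1=0x95
[4] flags=1000 → (cmp)
[5] flags=1000 NE?T → r2=0x7c
[6] flags=1000 VS?F → skip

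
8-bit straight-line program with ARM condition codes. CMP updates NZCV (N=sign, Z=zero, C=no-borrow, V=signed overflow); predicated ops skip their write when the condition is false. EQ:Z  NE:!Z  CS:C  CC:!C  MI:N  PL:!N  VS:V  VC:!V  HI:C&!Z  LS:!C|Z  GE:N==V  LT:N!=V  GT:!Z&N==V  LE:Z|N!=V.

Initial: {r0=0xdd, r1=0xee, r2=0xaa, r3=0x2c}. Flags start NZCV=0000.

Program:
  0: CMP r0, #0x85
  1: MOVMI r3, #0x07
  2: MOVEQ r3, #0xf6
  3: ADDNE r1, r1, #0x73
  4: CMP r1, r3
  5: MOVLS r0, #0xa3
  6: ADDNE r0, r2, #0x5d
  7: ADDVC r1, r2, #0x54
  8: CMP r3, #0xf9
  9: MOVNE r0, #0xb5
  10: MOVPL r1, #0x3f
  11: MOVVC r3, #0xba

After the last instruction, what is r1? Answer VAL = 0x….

VAL = 0x3f

[0] flags=0010 → (cmp)
[1] flags=0010 MI?F → skip
[2] flags=0010 EQ?F → skip
[3] flags=0010 NE?T → r1=0x61
[4] flags=0010 → (cmp)
[5] flags=0010 LS?F → skip
[6] flags=0010 NE?T → r0=0x07
[7] flags=0010 VC?T → r1=0xfe
[8] flags=0000 → (cmp)
[9] flags=0000 NE?T → r0=0xb5
[10] flags=0000 PL?T → r1=0x3f
[11] flags=0000 VC?T → r3=0xba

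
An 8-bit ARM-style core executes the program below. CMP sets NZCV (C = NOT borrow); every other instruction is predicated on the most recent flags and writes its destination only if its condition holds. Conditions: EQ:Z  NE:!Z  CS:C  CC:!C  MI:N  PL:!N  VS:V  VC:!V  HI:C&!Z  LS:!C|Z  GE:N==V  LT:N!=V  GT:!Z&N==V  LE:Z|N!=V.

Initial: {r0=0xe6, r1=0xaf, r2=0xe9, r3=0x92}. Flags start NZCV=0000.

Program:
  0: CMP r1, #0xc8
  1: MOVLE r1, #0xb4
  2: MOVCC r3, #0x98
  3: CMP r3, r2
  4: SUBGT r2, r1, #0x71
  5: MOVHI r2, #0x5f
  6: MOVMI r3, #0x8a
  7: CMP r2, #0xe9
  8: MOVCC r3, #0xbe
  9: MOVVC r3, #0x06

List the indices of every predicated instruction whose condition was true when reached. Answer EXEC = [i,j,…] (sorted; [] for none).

0: ✓ CMP  NZCV=1000
1: ✓ MOVLE  r1←0xb4
2: ✓ MOVCC  r3←0x98
3: ✓ CMP  NZCV=1000
4: · SUBGT
5: · MOVHI
6: ✓ MOVMI  r3←0x8a
7: ✓ CMP  NZCV=0110
8: · MOVCC
9: ✓ MOVVC  r3←0x06

EXEC = [1,2,6,9]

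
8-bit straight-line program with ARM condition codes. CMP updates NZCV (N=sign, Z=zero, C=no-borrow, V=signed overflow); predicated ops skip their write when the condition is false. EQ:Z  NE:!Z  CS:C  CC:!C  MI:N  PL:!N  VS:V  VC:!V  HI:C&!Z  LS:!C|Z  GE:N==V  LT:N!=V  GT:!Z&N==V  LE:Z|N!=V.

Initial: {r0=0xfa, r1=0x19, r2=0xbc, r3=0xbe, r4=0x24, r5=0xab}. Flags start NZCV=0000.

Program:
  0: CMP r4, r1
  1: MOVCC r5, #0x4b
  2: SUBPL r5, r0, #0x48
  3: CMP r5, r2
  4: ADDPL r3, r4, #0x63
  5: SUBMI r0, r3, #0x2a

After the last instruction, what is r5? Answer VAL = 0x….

0: ✓ CMP  NZCV=0010
1: · MOVCC
2: ✓ SUBPL  r5←0xb2
3: ✓ CMP  NZCV=1000
4: · ADDPL
5: ✓ SUBMI  r0←0x94

VAL = 0xb2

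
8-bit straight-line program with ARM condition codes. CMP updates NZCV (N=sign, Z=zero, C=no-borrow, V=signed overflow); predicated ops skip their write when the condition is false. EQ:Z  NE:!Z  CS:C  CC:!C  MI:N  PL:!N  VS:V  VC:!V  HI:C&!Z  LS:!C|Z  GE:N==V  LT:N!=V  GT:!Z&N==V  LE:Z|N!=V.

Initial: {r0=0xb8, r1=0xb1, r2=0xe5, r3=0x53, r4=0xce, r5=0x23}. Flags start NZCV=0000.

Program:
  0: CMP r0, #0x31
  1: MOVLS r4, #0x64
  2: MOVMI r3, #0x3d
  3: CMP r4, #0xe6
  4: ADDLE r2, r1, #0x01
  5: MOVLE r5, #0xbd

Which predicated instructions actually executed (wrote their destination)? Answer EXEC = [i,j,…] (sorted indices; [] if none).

[0] flags=1010 → (cmp)
[1] flags=1010 LS?F → skip
[2] flags=1010 MI?T → r3=0x3d
[3] flags=1000 → (cmp)
[4] flags=1000 LE?T → r2=0xb2
[5] flags=1000 LE?T → r5=0xbd

EXEC = [2,4,5]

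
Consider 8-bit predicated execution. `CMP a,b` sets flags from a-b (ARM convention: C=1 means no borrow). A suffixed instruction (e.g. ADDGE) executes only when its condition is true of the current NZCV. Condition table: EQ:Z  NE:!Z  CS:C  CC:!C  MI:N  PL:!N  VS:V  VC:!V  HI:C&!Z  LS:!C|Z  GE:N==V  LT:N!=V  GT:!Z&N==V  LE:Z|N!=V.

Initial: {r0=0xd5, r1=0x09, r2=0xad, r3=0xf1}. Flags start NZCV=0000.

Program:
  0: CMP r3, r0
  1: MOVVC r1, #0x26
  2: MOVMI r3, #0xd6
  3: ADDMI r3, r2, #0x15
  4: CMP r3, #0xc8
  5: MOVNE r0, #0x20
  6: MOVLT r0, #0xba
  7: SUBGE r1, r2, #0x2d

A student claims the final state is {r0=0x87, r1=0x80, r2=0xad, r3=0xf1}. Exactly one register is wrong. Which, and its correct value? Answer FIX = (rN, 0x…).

[0] flags=0010 → (cmp)
[1] flags=0010 VC?T → r1=0x26
[2] flags=0010 MI?F → skip
[3] flags=0010 MI?F → skip
[4] flags=0010 → (cmp)
[5] flags=0010 NE?T → r0=0x20
[6] flags=0010 LT?F → skip
[7] flags=0010 GE?T → r1=0x80

FIX = (r0, 0x20)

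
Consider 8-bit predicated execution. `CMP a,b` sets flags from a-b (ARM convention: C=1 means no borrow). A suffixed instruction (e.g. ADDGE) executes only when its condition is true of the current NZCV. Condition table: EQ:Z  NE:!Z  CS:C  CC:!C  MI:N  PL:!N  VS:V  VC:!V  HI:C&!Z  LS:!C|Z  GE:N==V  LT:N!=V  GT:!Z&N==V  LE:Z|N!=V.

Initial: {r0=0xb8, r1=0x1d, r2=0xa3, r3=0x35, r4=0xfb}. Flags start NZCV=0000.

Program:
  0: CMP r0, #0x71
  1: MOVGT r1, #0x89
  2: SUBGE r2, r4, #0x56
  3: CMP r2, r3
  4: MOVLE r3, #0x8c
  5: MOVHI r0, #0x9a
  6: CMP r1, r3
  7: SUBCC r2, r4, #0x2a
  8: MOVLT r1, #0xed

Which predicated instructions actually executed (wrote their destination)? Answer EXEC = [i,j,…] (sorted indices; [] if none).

[0] flags=0011 → (cmp)
[1] flags=0011 GT?F → skip
[2] flags=0011 GE?F → skip
[3] flags=0011 → (cmp)
[4] flags=0011 LE?T → r3=0x8c
[5] flags=0011 HI?T → r0=0x9a
[6] flags=1001 → (cmp)
[7] flags=1001 CC?T → r2=0xd1
[8] flags=1001 LT?F → skip

EXEC = [4,5,7]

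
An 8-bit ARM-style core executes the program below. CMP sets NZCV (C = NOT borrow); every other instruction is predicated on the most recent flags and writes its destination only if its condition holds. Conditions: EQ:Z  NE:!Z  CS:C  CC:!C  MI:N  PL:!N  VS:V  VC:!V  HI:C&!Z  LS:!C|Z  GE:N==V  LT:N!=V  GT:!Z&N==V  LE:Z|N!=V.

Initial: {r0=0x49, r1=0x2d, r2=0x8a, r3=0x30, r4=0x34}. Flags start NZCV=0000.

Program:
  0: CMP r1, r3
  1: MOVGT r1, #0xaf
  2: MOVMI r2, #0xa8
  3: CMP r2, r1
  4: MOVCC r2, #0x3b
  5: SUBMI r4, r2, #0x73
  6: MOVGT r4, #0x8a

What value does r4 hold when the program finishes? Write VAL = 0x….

VAL = 0x34

[0] flags=1000 → (cmp)
[1] flags=1000 GT?F → skip
[2] flags=1000 MI?T → r2=0xa8
[3] flags=0011 → (cmp)
[4] flags=0011 CC?F → skip
[5] flags=0011 MI?F → skip
[6] flags=0011 GT?F → skip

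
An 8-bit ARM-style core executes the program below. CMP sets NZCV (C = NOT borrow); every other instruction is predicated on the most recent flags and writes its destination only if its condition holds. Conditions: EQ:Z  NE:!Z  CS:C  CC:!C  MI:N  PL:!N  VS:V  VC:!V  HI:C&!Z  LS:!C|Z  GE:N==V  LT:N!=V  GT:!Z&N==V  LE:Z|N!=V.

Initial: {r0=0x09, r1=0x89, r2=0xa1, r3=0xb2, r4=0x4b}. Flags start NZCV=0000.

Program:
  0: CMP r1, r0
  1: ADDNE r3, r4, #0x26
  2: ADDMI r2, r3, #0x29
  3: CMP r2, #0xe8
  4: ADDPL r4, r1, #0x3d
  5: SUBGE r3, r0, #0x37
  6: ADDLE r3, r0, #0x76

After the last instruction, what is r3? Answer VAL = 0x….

VAL = 0x7f

0: ✓ CMP  NZCV=1010
1: ✓ ADDNE  r3←0x71
2: ✓ ADDMI  r2←0x9a
3: ✓ CMP  NZCV=1000
4: · ADDPL
5: · SUBGE
6: ✓ ADDLE  r3←0x7f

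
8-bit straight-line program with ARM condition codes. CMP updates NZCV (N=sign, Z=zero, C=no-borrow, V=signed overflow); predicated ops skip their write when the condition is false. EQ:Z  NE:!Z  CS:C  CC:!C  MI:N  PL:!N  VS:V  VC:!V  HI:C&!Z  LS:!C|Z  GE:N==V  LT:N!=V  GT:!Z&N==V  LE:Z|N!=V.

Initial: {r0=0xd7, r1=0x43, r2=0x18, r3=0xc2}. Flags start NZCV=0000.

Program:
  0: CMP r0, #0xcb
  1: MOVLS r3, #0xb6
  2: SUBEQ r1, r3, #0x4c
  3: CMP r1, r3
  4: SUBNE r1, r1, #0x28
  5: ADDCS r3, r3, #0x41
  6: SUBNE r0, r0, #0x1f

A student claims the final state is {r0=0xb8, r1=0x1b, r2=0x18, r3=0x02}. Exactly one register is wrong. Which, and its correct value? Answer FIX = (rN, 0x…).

0: ✓ CMP  NZCV=0010
1: · MOVLS
2: · SUBEQ
3: ✓ CMP  NZCV=1001
4: ✓ SUBNE  r1←0x1b
5: · ADDCS
6: ✓ SUBNE  r0←0xb8

FIX = (r3, 0xc2)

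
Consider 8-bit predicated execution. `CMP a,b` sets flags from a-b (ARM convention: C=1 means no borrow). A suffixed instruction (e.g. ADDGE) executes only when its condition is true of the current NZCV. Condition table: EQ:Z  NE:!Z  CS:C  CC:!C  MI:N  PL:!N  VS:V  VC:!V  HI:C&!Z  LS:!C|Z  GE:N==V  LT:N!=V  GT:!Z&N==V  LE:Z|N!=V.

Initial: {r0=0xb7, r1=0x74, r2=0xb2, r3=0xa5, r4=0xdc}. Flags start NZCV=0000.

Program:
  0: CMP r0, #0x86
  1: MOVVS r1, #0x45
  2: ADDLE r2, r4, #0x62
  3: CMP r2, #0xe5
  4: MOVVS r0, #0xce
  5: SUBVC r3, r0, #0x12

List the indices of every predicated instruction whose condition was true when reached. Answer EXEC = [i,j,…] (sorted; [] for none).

[0] flags=0010 → (cmp)
[1] flags=0010 VS?F → skip
[2] flags=0010 LE?F → skip
[3] flags=1000 → (cmp)
[4] flags=1000 VS?F → skip
[5] flags=1000 VC?T → r3=0xa5

EXEC = [5]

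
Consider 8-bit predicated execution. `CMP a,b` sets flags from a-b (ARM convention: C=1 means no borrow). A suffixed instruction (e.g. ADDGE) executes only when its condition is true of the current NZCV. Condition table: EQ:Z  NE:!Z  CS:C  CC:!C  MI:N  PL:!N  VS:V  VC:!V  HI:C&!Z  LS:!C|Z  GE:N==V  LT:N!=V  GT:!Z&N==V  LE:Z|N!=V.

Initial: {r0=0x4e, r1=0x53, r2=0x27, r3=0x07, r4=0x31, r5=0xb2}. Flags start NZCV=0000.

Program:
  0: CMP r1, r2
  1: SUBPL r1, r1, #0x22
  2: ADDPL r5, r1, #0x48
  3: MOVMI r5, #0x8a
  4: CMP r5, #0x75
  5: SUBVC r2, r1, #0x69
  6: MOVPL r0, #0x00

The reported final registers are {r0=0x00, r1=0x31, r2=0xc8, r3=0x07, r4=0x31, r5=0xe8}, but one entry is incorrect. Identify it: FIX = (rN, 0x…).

FIX = (r5, 0x79)

0: ✓ CMP  NZCV=0010
1: ✓ SUBPL  r1←0x31
2: ✓ ADDPL  r5←0x79
3: · MOVMI
4: ✓ CMP  NZCV=0010
5: ✓ SUBVC  r2←0xc8
6: ✓ MOVPL  r0←0x00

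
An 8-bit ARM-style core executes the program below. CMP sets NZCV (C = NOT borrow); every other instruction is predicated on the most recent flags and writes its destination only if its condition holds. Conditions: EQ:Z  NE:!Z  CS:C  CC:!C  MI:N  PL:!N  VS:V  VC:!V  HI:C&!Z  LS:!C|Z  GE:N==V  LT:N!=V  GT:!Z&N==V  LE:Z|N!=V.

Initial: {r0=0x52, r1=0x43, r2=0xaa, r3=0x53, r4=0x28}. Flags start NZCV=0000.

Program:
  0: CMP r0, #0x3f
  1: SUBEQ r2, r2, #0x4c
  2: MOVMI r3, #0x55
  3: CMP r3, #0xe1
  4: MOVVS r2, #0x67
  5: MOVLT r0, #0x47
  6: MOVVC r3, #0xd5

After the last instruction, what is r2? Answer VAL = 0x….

VAL = 0xaa

0: ✓ CMP  NZCV=0010
1: · SUBEQ
2: · MOVMI
3: ✓ CMP  NZCV=0000
4: · MOVVS
5: · MOVLT
6: ✓ MOVVC  r3←0xd5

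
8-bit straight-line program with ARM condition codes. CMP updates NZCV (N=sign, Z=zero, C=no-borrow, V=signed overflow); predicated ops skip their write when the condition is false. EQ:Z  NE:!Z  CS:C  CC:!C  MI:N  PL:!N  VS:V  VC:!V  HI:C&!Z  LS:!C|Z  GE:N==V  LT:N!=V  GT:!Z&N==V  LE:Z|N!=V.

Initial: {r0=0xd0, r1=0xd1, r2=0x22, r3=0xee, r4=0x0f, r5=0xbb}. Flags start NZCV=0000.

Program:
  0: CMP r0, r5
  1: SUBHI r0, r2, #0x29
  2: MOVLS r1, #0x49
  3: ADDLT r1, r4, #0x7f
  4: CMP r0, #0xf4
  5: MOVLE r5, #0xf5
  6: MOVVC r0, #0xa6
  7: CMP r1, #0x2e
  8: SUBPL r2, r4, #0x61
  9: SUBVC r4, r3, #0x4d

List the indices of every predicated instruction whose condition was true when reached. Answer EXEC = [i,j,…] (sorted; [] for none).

0: ✓ CMP  NZCV=0010
1: ✓ SUBHI  r0←0xf9
2: · MOVLS
3: · ADDLT
4: ✓ CMP  NZCV=0010
5: · MOVLE
6: ✓ MOVVC  r0←0xa6
7: ✓ CMP  NZCV=1010
8: · SUBPL
9: ✓ SUBVC  r4←0xa1

EXEC = [1,6,9]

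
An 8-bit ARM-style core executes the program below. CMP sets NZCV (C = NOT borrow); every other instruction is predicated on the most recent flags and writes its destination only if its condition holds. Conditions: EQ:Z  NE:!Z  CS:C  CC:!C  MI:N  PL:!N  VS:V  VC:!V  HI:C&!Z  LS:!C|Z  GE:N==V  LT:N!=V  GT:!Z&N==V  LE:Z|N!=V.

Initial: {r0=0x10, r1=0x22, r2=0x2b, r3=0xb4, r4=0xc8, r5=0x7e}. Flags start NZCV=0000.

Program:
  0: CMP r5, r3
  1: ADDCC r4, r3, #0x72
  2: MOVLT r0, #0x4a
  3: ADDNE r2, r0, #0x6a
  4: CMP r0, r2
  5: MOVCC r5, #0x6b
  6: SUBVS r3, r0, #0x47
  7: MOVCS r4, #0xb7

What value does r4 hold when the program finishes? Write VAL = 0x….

VAL = 0x26

0: ✓ CMP  NZCV=1001
1: ✓ ADDCC  r4←0x26
2: · MOVLT
3: ✓ ADDNE  r2←0x7a
4: ✓ CMP  NZCV=1000
5: ✓ MOVCC  r5←0x6b
6: · SUBVS
7: · MOVCS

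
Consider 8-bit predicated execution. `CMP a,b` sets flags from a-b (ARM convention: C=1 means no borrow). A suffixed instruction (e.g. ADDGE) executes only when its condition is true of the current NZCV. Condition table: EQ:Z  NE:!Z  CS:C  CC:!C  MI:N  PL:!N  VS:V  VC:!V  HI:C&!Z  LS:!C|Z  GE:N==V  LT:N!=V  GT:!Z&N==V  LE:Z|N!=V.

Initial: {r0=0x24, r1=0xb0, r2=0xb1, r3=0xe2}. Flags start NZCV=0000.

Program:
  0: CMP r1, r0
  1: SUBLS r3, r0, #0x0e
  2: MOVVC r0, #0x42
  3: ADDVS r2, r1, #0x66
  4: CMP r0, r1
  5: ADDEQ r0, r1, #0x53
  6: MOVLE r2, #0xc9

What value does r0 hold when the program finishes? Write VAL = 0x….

VAL = 0x42

[0] flags=1010 → (cmp)
[1] flags=1010 LS?F → skip
[2] flags=1010 VC?T → r0=0x42
[3] flags=1010 VS?F → skip
[4] flags=1001 → (cmp)
[5] flags=1001 EQ?F → skip
[6] flags=1001 LE?F → skip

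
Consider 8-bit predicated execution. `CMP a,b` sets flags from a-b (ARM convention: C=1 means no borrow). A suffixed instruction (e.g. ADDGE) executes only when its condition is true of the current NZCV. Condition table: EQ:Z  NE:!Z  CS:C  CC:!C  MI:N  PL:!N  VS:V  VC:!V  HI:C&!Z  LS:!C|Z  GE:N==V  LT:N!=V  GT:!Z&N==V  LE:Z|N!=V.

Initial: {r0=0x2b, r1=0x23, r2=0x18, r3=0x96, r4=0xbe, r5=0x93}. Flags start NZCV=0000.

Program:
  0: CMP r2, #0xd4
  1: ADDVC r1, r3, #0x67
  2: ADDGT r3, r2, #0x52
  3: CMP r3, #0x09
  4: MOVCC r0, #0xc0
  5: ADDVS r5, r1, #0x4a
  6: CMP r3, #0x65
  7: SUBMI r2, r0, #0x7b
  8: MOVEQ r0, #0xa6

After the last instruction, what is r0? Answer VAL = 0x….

VAL = 0x2b

[0] flags=0000 → (cmp)
[1] flags=0000 VC?T → r1=0xfd
[2] flags=0000 GT?T → r3=0x6a
[3] flags=0010 → (cmp)
[4] flags=0010 CC?F → skip
[5] flags=0010 VS?F → skip
[6] flags=0010 → (cmp)
[7] flags=0010 MI?F → skip
[8] flags=0010 EQ?F → skip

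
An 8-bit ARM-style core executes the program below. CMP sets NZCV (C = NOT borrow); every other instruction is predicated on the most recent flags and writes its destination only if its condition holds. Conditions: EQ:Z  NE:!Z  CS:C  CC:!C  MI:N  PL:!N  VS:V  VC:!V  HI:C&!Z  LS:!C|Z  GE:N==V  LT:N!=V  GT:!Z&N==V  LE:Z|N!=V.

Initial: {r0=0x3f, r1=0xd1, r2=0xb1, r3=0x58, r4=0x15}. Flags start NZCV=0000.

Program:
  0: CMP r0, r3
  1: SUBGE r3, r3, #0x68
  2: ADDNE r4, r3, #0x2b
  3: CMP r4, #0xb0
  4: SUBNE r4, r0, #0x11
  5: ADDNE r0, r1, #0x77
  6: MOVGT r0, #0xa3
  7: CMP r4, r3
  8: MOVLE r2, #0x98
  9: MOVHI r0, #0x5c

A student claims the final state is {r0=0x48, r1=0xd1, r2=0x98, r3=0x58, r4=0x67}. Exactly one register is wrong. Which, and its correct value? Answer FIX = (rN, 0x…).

FIX = (r4, 0x2e)

[0] flags=1000 → (cmp)
[1] flags=1000 GE?F → skip
[2] flags=1000 NE?T → r4=0x83
[3] flags=1000 → (cmp)
[4] flags=1000 NE?T → r4=0x2e
[5] flags=1000 NE?T → r0=0x48
[6] flags=1000 GT?F → skip
[7] flags=1000 → (cmp)
[8] flags=1000 LE?T → r2=0x98
[9] flags=1000 HI?F → skip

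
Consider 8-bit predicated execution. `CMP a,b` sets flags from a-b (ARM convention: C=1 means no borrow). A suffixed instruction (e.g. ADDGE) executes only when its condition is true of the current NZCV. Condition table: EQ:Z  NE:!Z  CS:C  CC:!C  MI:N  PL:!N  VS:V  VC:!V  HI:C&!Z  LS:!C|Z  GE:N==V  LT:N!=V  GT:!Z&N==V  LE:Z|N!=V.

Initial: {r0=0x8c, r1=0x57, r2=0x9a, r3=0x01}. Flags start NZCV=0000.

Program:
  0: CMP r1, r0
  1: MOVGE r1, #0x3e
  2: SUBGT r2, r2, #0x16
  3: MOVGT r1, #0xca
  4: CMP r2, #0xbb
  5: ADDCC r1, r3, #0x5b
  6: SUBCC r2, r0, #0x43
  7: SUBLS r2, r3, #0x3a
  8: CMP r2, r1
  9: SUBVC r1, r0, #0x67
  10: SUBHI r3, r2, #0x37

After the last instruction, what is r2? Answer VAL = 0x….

VAL = 0xc7

[0] flags=1001 → (cmp)
[1] flags=1001 GE?T → r1=0x3e
[2] flags=1001 GT?T → r2=0x84
[3] flags=1001 GT?T → r1=0xca
[4] flags=1000 → (cmp)
[5] flags=1000 CC?T → r1=0x5c
[6] flags=1000 CC?T → r2=0x49
[7] flags=1000 LS?T → r2=0xc7
[8] flags=0011 → (cmp)
[9] flags=0011 VC?F → skip
[10] flags=0011 HI?T → r3=0x90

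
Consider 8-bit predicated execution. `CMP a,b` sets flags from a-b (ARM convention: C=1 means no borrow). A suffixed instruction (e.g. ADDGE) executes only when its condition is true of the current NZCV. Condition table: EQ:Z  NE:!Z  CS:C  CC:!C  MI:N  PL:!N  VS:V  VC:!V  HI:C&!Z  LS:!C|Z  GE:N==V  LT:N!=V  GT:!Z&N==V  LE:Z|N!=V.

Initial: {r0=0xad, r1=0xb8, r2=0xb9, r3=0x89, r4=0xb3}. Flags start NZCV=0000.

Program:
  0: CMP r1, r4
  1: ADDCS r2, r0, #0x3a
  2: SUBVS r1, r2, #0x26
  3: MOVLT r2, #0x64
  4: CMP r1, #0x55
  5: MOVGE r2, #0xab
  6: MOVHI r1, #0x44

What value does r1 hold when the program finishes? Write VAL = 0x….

VAL = 0x44

[0] flags=0010 → (cmp)
[1] flags=0010 CS?T → r2=0xe7
[2] flags=0010 VS?F → skip
[3] flags=0010 LT?F → skip
[4] flags=0011 → (cmp)
[5] flags=0011 GE?F → skip
[6] flags=0011 HI?T → r1=0x44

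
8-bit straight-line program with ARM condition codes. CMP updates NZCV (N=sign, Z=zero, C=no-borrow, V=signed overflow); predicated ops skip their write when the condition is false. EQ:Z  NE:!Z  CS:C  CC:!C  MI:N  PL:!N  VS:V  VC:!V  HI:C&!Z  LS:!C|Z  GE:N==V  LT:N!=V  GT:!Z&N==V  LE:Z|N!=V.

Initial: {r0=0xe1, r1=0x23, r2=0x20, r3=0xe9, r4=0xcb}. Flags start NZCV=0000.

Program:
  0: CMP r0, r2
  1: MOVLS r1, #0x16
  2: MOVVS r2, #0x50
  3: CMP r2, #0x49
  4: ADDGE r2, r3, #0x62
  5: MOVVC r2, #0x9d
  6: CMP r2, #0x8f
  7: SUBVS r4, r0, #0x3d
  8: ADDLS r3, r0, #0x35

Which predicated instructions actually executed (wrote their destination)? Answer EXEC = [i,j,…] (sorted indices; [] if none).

EXEC = [5]

0: ✓ CMP  NZCV=1010
1: · MOVLS
2: · MOVVS
3: ✓ CMP  NZCV=1000
4: · ADDGE
5: ✓ MOVVC  r2←0x9d
6: ✓ CMP  NZCV=0010
7: · SUBVS
8: · ADDLS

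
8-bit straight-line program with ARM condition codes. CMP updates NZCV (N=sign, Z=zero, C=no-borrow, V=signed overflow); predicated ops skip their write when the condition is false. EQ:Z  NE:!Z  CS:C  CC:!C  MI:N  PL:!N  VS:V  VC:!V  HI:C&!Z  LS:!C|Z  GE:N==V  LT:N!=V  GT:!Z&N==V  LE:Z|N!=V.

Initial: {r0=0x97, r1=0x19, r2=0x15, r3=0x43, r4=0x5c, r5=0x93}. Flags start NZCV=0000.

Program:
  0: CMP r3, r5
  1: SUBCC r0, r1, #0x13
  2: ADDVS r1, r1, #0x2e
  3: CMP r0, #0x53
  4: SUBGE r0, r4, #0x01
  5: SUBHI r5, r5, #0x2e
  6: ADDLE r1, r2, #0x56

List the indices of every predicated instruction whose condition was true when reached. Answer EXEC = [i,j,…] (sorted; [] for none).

[0] flags=1001 → (cmp)
[1] flags=1001 CC?T → r0=0x06
[2] flags=1001 VS?T → r1=0x47
[3] flags=1000 → (cmp)
[4] flags=1000 GE?F → skip
[5] flags=1000 HI?F → skip
[6] flags=1000 LE?T → r1=0x6b

EXEC = [1,2,6]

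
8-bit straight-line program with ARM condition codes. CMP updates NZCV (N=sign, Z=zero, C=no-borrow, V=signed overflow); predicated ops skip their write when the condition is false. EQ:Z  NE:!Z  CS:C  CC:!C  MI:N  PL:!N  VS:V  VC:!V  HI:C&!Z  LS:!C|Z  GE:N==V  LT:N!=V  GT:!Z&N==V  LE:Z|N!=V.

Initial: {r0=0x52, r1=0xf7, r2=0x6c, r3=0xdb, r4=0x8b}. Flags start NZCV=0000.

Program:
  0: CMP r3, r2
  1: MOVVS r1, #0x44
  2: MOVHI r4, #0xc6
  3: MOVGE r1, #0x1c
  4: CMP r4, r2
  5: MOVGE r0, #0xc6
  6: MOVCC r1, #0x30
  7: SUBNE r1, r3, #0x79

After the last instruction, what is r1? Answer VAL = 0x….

VAL = 0x62

[0] flags=0011 → (cmp)
[1] flags=0011 VS?T → r1=0x44
[2] flags=0011 HI?T → r4=0xc6
[3] flags=0011 GE?F → skip
[4] flags=0011 → (cmp)
[5] flags=0011 GE?F → skip
[6] flags=0011 CC?F → skip
[7] flags=0011 NE?T → r1=0x62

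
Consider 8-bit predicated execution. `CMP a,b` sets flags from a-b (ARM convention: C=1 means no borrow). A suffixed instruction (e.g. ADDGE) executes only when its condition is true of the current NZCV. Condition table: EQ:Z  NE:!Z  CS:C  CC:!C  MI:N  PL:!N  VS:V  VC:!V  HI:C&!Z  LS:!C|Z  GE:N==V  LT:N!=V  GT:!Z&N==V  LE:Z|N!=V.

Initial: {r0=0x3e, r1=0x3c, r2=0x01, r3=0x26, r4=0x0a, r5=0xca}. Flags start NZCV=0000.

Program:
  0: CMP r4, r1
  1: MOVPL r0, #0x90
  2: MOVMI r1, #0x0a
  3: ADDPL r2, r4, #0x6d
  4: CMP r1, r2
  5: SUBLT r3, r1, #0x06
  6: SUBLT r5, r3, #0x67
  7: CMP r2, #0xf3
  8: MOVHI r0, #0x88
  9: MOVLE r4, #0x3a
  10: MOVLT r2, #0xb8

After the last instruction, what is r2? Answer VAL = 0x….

VAL = 0x01

0: ✓ CMP  NZCV=1000
1: · MOVPL
2: ✓ MOVMI  r1←0x0a
3: · ADDPL
4: ✓ CMP  NZCV=0010
5: · SUBLT
6: · SUBLT
7: ✓ CMP  NZCV=0000
8: · MOVHI
9: · MOVLE
10: · MOVLT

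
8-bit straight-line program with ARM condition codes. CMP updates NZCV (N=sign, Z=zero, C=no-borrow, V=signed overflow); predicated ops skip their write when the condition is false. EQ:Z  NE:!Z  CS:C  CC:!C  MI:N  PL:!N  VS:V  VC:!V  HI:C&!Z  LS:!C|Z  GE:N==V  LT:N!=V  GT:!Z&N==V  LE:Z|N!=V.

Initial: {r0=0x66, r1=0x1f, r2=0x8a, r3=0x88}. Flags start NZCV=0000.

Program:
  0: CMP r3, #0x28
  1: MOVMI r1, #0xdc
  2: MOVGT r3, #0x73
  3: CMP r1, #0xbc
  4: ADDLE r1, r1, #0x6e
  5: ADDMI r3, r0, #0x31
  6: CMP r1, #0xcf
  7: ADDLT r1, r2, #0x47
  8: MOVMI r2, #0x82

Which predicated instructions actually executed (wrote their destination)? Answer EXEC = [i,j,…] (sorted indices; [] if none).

0: ✓ CMP  NZCV=0011
1: · MOVMI
2: · MOVGT
3: ✓ CMP  NZCV=0000
4: · ADDLE
5: · ADDMI
6: ✓ CMP  NZCV=0000
7: · ADDLT
8: · MOVMI

EXEC = []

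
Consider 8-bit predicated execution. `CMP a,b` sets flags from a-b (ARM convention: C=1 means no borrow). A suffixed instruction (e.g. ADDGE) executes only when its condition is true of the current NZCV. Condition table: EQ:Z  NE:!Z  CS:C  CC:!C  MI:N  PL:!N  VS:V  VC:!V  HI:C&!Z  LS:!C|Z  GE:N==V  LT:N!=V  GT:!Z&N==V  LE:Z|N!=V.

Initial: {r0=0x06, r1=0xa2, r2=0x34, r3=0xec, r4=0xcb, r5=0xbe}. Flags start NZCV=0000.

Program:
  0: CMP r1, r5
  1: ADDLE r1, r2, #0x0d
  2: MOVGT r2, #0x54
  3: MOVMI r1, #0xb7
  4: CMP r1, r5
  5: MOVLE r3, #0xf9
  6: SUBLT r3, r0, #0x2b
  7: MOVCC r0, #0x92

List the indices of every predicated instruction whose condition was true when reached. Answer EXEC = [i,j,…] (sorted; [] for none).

[0] flags=1000 → (cmp)
[1] flags=1000 LE?T → r1=0x41
[2] flags=1000 GT?F → skip
[3] flags=1000 MI?T → r1=0xb7
[4] flags=1000 → (cmp)
[5] flags=1000 LE?T → r3=0xf9
[6] flags=1000 LT?T → r3=0xdb
[7] flags=1000 CC?T → r0=0x92

EXEC = [1,3,5,6,7]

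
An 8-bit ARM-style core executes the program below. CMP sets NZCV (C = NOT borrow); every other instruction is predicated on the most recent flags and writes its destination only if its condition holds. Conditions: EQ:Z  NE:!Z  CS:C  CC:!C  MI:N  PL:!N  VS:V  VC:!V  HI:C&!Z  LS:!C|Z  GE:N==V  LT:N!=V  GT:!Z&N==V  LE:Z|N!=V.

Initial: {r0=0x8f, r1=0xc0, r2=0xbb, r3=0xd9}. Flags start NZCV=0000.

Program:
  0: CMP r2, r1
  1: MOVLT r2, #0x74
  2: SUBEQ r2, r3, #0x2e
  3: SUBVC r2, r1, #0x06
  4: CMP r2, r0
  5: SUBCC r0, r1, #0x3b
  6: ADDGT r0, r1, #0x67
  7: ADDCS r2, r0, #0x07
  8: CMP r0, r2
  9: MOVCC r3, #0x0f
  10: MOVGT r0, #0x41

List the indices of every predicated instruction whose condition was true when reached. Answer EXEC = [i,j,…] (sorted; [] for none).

EXEC = [1,3,6,7,9]

0: ✓ CMP  NZCV=1000
1: ✓ MOVLT  r2←0x74
2: · SUBEQ
3: ✓ SUBVC  r2←0xba
4: ✓ CMP  NZCV=0010
5: · SUBCC
6: ✓ ADDGT  r0←0x27
7: ✓ ADDCS  r2←0x2e
8: ✓ CMP  NZCV=1000
9: ✓ MOVCC  r3←0x0f
10: · MOVGT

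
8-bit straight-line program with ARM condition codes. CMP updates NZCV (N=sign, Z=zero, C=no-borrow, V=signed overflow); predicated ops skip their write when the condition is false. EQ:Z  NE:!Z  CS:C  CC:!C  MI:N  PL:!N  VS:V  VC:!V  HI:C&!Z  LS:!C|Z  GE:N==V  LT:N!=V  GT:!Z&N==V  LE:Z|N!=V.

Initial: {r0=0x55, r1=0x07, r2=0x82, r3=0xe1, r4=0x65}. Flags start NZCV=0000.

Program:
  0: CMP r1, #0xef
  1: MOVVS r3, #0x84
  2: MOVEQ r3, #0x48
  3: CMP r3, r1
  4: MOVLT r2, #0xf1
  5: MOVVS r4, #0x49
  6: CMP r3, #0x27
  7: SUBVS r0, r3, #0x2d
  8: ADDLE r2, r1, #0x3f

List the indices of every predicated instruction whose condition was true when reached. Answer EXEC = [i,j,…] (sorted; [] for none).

EXEC = [4,8]

0: ✓ CMP  NZCV=0000
1: · MOVVS
2: · MOVEQ
3: ✓ CMP  NZCV=1010
4: ✓ MOVLT  r2←0xf1
5: · MOVVS
6: ✓ CMP  NZCV=1010
7: · SUBVS
8: ✓ ADDLE  r2←0x46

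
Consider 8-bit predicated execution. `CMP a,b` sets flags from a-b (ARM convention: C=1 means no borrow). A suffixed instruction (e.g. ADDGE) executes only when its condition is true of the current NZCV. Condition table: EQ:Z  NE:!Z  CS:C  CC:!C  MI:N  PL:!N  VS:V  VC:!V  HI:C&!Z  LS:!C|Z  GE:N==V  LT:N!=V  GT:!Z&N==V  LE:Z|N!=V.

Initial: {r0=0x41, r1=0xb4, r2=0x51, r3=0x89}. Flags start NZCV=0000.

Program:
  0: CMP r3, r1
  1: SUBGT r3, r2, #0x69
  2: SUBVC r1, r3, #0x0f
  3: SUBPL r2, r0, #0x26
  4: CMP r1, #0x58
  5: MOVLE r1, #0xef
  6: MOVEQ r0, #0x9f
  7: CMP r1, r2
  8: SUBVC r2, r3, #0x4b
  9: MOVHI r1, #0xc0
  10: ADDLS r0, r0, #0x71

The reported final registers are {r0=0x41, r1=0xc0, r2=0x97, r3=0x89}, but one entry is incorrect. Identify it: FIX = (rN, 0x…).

FIX = (r2, 0x3e)

0: ✓ CMP  NZCV=1000
1: · SUBGT
2: ✓ SUBVC  r1←0x7a
3: · SUBPL
4: ✓ CMP  NZCV=0010
5: · MOVLE
6: · MOVEQ
7: ✓ CMP  NZCV=0010
8: ✓ SUBVC  r2←0x3e
9: ✓ MOVHI  r1←0xc0
10: · ADDLS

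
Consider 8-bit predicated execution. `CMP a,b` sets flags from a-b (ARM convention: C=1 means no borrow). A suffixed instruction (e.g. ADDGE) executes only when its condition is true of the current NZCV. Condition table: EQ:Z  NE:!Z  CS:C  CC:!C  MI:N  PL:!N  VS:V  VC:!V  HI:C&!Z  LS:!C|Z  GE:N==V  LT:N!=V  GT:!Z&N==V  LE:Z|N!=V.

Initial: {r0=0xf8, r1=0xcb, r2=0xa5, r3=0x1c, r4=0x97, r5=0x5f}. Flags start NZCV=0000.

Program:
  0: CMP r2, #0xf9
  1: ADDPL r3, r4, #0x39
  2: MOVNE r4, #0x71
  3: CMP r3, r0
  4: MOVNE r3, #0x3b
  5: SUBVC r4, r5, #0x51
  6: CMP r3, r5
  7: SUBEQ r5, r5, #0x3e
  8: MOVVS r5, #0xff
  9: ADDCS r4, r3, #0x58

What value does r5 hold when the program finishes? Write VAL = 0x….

[0] flags=1000 → (cmp)
[1] flags=1000 PL?F → skip
[2] flags=1000 NE?T → r4=0x71
[3] flags=0000 → (cmp)
[4] flags=0000 NE?T → r3=0x3b
[5] flags=0000 VC?T → r4=0x0e
[6] flags=1000 → (cmp)
[7] flags=1000 EQ?F → skip
[8] flags=1000 VS?F → skip
[9] flags=1000 CS?F → skip

VAL = 0x5f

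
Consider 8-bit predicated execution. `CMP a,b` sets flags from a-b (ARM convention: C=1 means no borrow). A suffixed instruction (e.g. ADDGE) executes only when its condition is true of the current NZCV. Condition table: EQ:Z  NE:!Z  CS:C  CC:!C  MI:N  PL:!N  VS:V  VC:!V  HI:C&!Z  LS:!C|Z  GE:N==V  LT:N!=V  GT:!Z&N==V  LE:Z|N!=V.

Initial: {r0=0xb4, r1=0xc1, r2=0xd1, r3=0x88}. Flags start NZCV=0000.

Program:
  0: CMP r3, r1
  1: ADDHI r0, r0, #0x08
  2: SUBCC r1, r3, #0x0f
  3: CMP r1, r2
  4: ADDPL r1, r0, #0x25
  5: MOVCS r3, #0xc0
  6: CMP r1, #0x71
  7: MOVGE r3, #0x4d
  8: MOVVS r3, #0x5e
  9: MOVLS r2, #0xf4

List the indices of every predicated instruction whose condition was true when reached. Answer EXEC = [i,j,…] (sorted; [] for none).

EXEC = [2,7]

0: ✓ CMP  NZCV=1000
1: · ADDHI
2: ✓ SUBCC  r1←0x79
3: ✓ CMP  NZCV=1001
4: · ADDPL
5: · MOVCS
6: ✓ CMP  NZCV=0010
7: ✓ MOVGE  r3←0x4d
8: · MOVVS
9: · MOVLS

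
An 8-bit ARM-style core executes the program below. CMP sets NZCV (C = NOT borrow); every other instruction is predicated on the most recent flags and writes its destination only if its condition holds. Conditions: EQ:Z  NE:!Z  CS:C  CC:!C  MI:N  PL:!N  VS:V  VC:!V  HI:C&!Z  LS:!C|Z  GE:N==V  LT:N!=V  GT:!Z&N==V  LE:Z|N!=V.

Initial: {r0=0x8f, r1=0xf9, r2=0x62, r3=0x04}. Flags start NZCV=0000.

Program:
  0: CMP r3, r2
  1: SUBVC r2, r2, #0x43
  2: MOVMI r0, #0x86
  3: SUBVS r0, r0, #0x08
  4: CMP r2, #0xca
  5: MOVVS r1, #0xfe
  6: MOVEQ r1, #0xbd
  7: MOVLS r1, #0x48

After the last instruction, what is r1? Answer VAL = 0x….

0: ✓ CMP  NZCV=1000
1: ✓ SUBVC  r2←0x1f
2: ✓ MOVMI  r0←0x86
3: · SUBVS
4: ✓ CMP  NZCV=0000
5: · MOVVS
6: · MOVEQ
7: ✓ MOVLS  r1←0x48

VAL = 0x48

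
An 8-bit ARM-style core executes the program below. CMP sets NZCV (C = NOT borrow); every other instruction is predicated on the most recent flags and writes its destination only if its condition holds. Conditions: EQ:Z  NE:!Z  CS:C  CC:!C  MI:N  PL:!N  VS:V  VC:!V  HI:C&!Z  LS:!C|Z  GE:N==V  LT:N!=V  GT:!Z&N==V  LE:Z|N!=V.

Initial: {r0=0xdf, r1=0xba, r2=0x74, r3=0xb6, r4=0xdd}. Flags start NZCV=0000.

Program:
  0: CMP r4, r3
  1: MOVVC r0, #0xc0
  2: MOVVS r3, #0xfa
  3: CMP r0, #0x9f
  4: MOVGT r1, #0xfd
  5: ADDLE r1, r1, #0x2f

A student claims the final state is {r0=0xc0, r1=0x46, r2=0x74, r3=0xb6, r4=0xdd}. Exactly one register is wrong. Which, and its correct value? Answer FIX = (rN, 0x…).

[0] flags=0010 → (cmp)
[1] flags=0010 VC?T → r0=0xc0
[2] flags=0010 VS?F → skip
[3] flags=0010 → (cmp)
[4] flags=0010 GT?T → r1=0xfd
[5] flags=0010 LE?F → skip

FIX = (r1, 0xfd)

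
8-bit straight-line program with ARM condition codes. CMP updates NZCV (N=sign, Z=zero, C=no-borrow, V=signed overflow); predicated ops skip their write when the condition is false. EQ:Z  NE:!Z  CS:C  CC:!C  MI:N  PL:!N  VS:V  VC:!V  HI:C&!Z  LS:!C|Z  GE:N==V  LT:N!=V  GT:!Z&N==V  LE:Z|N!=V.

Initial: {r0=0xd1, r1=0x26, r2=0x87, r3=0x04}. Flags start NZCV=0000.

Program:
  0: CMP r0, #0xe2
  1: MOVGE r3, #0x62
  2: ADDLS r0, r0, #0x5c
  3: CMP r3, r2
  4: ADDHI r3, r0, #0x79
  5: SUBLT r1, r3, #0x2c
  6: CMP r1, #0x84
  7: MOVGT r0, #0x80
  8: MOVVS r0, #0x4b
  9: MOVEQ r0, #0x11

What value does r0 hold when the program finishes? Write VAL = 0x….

VAL = 0x4b

[0] flags=1000 → (cmp)
[1] flags=1000 GE?F → skip
[2] flags=1000 LS?T → r0=0x2d
[3] flags=0000 → (cmp)
[4] flags=0000 HI?F → skip
[5] flags=0000 LT?F → skip
[6] flags=1001 → (cmp)
[7] flags=1001 GT?T → r0=0x80
[8] flags=1001 VS?T → r0=0x4b
[9] flags=1001 EQ?F → skip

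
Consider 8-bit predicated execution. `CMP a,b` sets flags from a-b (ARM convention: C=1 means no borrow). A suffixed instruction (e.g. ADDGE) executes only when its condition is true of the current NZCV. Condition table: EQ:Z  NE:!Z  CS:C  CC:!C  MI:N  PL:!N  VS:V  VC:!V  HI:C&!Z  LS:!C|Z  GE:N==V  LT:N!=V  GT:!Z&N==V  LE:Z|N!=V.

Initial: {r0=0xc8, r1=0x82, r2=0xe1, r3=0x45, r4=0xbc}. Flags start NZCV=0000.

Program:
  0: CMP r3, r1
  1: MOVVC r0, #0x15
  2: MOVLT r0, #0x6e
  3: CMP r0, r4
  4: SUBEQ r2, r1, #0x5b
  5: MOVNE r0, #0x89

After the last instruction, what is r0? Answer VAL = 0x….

VAL = 0x89

0: ✓ CMP  NZCV=1001
1: · MOVVC
2: · MOVLT
3: ✓ CMP  NZCV=0010
4: · SUBEQ
5: ✓ MOVNE  r0←0x89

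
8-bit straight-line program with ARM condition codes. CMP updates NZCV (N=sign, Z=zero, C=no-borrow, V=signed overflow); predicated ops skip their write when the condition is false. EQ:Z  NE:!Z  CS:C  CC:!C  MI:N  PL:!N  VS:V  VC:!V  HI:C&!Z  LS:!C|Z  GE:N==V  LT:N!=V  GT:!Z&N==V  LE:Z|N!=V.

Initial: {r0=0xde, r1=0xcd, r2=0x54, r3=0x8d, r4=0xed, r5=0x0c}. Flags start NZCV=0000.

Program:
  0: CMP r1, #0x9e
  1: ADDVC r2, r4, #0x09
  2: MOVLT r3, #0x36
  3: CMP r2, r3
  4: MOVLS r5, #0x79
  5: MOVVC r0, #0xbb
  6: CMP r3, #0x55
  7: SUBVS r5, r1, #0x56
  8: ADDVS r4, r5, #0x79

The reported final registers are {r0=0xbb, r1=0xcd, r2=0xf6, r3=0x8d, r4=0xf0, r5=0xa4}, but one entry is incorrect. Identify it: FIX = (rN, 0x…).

[0] flags=0010 → (cmp)
[1] flags=0010 VC?T → r2=0xf6
[2] flags=0010 LT?F → skip
[3] flags=0010 → (cmp)
[4] flags=0010 LS?F → skip
[5] flags=0010 VC?T → r0=0xbb
[6] flags=0011 → (cmp)
[7] flags=0011 VS?T → r5=0x77
[8] flags=0011 VS?T → r4=0xf0

FIX = (r5, 0x77)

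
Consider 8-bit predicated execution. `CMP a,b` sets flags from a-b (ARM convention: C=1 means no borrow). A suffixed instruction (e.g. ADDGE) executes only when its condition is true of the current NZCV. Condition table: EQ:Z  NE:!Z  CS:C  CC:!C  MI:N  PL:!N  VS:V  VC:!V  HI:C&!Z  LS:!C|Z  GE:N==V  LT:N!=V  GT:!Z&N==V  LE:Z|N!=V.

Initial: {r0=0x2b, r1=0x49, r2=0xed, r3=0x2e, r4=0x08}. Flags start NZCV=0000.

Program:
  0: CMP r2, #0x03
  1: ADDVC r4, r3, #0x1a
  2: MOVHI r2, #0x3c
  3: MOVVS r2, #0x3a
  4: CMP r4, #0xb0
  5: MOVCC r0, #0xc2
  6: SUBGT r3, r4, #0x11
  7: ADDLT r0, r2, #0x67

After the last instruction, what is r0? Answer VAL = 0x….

[0] flags=1010 → (cmp)
[1] flags=1010 VC?T → r4=0x48
[2] flags=1010 HI?T → r2=0x3c
[3] flags=1010 VS?F → skip
[4] flags=1001 → (cmp)
[5] flags=1001 CC?T → r0=0xc2
[6] flags=1001 GT?T → r3=0x37
[7] flags=1001 LT?F → skip

VAL = 0xc2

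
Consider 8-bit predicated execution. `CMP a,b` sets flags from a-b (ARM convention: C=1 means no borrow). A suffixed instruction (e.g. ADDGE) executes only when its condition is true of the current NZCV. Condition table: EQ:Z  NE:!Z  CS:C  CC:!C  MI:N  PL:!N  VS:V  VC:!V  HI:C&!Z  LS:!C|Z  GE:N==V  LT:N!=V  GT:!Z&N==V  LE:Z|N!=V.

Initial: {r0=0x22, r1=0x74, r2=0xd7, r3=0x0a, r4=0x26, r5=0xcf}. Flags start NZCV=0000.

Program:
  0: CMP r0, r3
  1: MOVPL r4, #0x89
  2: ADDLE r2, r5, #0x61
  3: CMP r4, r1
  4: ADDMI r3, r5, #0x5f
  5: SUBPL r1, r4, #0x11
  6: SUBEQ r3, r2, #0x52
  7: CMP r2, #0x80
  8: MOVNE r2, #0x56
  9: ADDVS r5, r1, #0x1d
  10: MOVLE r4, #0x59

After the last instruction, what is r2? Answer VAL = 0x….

[0] flags=0010 → (cmp)
[1] flags=0010 PL?T → r4=0x89
[2] flags=0010 LE?F → skip
[3] flags=0011 → (cmp)
[4] flags=0011 MI?F → skip
[5] flags=0011 PL?T → r1=0x78
[6] flags=0011 EQ?F → skip
[7] flags=0010 → (cmp)
[8] flags=0010 NE?T → r2=0x56
[9] flags=0010 VS?F → skip
[10] flags=0010 LE?F → skip

VAL = 0x56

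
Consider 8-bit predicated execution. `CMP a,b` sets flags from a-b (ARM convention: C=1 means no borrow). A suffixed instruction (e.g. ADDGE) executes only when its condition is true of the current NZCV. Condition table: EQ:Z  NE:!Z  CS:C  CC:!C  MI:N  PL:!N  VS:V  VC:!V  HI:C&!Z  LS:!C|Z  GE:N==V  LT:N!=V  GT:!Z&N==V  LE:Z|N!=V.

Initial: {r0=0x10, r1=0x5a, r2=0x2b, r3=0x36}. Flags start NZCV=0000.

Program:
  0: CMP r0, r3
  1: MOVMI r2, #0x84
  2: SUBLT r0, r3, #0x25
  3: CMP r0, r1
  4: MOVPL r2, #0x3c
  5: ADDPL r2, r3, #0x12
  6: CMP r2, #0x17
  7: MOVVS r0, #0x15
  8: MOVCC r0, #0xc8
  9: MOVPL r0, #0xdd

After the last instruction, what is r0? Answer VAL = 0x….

VAL = 0xdd

[0] flags=1000 → (cmp)
[1] flags=1000 MI?T → r2=0x84
[2] flags=1000 LT?T → r0=0x11
[3] flags=1000 → (cmp)
[4] flags=1000 PL?F → skip
[5] flags=1000 PL?F → skip
[6] flags=0011 → (cmp)
[7] flags=0011 VS?T → r0=0x15
[8] flags=0011 CC?F → skip
[9] flags=0011 PL?T → r0=0xdd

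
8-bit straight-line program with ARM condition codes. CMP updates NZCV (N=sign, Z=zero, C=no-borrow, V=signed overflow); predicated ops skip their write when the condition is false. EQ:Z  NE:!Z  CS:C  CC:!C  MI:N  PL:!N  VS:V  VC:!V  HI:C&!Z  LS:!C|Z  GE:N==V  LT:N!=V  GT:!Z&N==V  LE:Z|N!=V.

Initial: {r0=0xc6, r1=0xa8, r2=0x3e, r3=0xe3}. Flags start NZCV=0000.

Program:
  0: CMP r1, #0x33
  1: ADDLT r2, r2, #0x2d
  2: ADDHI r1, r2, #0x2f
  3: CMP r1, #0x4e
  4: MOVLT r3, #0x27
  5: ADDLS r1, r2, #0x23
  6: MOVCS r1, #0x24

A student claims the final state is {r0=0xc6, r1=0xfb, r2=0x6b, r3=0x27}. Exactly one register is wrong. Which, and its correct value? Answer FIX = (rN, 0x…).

[0] flags=0011 → (cmp)
[1] flags=0011 LT?T → r2=0x6b
[2] flags=0011 HI?T → r1=0x9a
[3] flags=0011 → (cmp)
[4] flags=0011 LT?T → r3=0x27
[5] flags=0011 LS?F → skip
[6] flags=0011 CS?T → r1=0x24

FIX = (r1, 0x24)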